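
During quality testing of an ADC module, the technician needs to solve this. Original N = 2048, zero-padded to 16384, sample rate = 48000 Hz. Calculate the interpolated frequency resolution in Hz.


Frequency resolution after zero-padding:
N_padded = 2048 * 8 = 16384
df = fs / N_padded
   = 48000 / 16384
   = 2.9297 Hz

2.9297 Hz


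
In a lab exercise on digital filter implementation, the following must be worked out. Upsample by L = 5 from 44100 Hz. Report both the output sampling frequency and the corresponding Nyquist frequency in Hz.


Step 1 — output sample rate after interpolation by L:
fs_out = L * fs_in = 5 * 44100 = 220500 Hz

Step 2 — Nyquist frequency of the output stream:
f_Nyq = fs_out / 2 = 220500 / 2 = 110250.0 Hz

fs_out = 220500 Hz; f_Nyquist = 110250.0 Hz


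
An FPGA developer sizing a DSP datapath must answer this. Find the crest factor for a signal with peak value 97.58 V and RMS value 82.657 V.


Crest factor is the ratio of peak to RMS:
CF = V_peak / V_rms
   = 97.58 / 82.657
   = 1.1805

1.1805


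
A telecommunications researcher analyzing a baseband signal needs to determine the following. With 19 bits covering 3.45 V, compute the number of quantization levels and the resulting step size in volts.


Step 1 — number of quantization levels:
L = 2^N = 2^19 = 524288

Step 2 — LSB step size:
delta = Vfs / L
      = 3.45 / 524288
      = 6.58e-06 V

Levels = 524288; step size = 6.58e-06 V


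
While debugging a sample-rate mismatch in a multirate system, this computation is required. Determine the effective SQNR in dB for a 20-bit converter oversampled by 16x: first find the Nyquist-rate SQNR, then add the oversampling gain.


Step 1 — baseline SQNR at Nyquist:
SQNR_base = 6.02*N + 1.76
          = 6.02*20 + 1.76
          = 122.16 dB

Step 2 — oversampling processing gain:
G = 10*log10(OSR) = 10*log10(16) = 12.04 dB

Step 3 — total:
SQNR_total = 122.16 + 12.04 = 134.2 dB

Base SQNR = 122.16 dB; oversampled SQNR = 134.2 dB


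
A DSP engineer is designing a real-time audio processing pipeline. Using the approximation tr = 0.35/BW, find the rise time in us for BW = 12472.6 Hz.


Rise time from bandwidth relationship:
tr = 0.35 / BW
   = 0.35 / 12472.6
   = 2.806151083e-05 s
   = 28.0615 us

28.0615 us


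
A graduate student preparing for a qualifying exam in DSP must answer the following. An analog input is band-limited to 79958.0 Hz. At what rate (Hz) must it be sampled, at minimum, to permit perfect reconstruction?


The Nyquist rate is twice the maximum frequency component.
fs_min = 2 * fmax
      = 2 * 79958.0
      = 159916.0 Hz

159916.0


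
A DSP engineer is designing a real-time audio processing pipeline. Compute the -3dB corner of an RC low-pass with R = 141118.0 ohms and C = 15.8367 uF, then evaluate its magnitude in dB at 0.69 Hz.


Step 1 — cutoff frequency:
fc = 1 / (2*pi*R*C)
C = 15.8367 uF = 1.58367e-05 F
fc = 1 / (2*pi*141118.0*1.58367e-05)
   = 0.0712153 Hz

Step 2 — magnitude at f = 0.69 Hz:
|H(f)| = 1 / sqrt(1 + (f/fc)^2)
f/fc = 0.69 / 0.0712153 = 9.688929
|H| = 1 / sqrt(1 + 93.875345) = 0.1026652
|H|_dB = 20*log10(0.1026652) = -19.77 dB

fc = 0.0712153 Hz; |H(0.69 Hz)| = -19.77 dB


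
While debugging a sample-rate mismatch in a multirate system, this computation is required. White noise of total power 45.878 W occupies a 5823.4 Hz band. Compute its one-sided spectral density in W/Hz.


Power spectral density:
PSD = P / BW
    = 45.878 / 5823.4
    = 0.00787822 W/Hz

0.00787822 W/Hz


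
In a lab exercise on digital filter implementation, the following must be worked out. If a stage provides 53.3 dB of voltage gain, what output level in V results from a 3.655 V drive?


Output voltage from dB gain:
V_out = V_in * 10^(gain_dB / 20)
      = 3.655 * 10^(53.3 / 20)
      = 3.655 * 462.381021
      = 1690.0026 V

1690.0026 V


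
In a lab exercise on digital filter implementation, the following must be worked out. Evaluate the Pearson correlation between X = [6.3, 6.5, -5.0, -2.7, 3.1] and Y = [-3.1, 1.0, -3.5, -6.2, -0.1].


Pearson correlation coefficient (population):
r = cov(X,Y) / (std(X) * std(Y))
Mean X = 1.64, Mean Y = -2.38
Cov(X,Y) = 8.0832
Std(X) = 4.698766, Std(Y) = 2.568579
r = 0.6697

0.6697


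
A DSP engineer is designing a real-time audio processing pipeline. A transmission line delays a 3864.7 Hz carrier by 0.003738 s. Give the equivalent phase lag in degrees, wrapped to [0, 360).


Phase shift from frequency and time delay:
phi = 360 * f * t_delay
    = 360 * 3864.7 * 0.003738
    = 5200.65 degrees
    mod 360 = 160.65 degrees

160.65 degrees


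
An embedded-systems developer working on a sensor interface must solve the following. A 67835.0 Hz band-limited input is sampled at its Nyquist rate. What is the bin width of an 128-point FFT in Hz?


Step 1 — Nyquist sampling rate:
fs = 2 * fmax = 2 * 67835.0 = 135670.0 Hz

Step 2 — DFT bin spacing:
df = fs / N = 135670.0 / 128 = 1059.9219 Hz

1059.9219 Hz


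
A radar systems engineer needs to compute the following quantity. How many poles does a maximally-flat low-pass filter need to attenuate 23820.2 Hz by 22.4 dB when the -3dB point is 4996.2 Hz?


Butterworth filter order formula:
n = log10(10^(A/10) - 1) / (2 * log10(f_stop/f_pass))
10^(22.4/10) - 1 = 172.7801
f_stop/f_pass = 23820.2 / 4996.2 = 4.7677
n = 1.6493 -> ceil = 2

2


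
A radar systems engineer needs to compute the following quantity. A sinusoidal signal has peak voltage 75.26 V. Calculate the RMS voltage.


RMS voltage for a sinusoidal waveform:
V_rms = V_peak / sqrt(2)
      = 75.26 / 1.414214
      = 53.217 V

53.217 V


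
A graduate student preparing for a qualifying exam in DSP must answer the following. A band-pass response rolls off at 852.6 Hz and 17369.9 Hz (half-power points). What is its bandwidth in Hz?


Bandwidth is the difference of -3dB frequencies:
BW = f_high - f_low
   = 17369.9 - 852.6
   = 16517.3 Hz

16517.3 Hz


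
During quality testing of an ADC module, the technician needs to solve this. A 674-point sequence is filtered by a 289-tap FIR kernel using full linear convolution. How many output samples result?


Linear convolution output length:
L = N + M - 1
  = 674 + 289 - 1
  = 962 samples

962


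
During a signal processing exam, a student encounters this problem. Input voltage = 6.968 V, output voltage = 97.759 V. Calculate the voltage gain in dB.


Voltage gain in dB:
G = 20 * log10(Vout / Vin)
  = 20 * log10(97.759 / 6.968)
  = 20 * log10(14.029707)
  = 20 * 1.147049
  = 22.94 dB

22.94 dB


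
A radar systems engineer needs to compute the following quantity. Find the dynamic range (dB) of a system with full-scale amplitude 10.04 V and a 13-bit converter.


Dynamic range from full-scale to LSB:
V_min = V_max / 2^bits = 10.04 / 2^13
DR = 20 * log10(V_max / V_min)
   = 20 * log10(2^13)
   = 20 * 13 * log10(2)
   = 78.27 dB

78.27 dB


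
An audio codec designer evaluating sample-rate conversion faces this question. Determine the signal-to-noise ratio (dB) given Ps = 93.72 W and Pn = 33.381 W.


SNR in decibels:
SNR = 10 * log10(Ps / Pn)
    = 10 * log10(93.72 / 33.381)
    = 10 * log10(2.8076)
    = 10 * 0.4483
    = 4.48 dB

4.48 dB


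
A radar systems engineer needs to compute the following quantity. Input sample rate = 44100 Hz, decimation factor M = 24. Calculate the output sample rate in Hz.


Decimation reduces the sample rate:
fs_out = fs_in / M
       = 44100 / 24
       = 1837.5 Hz

1837.5 Hz


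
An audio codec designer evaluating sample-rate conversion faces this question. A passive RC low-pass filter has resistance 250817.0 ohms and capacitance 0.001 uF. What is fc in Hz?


Cutoff frequency of a first-order RC filter:
fc = 1 / (2 * pi * R * C)
C = 0.001 uF = 1e-09 F
fc = 1 / (2 * pi * 250817.0 * 1e-09)
   = 1 / 0.0015759296891909
   = 634.546076 Hz

634.546076 Hz


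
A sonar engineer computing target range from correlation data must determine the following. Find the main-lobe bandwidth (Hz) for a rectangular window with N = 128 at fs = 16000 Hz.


Main lobe width for a rectangular window:
Width = 2 * fs / N
      = 2 * 16000 / 128
      = 32000 / 128
      = 250.0 Hz

250.0 Hz


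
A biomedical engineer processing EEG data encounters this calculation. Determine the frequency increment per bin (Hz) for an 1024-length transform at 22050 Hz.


DFT frequency resolution:
df = fs / N
   = 22050 / 1024
   = 21.5332 Hz

21.5332 Hz


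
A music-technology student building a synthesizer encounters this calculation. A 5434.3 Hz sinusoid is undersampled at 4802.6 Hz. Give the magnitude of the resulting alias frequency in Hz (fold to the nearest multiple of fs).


Compute the nearest integer multiple of fs to the signal:
n = round(5434.3 / 4802.6) = 1
f_alias = |5434.3 - 1 * 4802.6|
        = |5434.3 - 4802.6|
        = 631.7 Hz

631.7


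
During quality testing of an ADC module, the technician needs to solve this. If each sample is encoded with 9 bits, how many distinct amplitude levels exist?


Number of quantization levels = 2^N
= 2^9
= 512

512


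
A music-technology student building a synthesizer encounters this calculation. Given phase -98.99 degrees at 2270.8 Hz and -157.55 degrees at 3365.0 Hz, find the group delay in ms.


Group delay from phase difference:
tau = -d(phi)/d(omega)
d(phi) = -58.56 deg = -1.022065 rad
d(omega) = 2*pi*(3365.0 - 2270.8) = 6875.0614 rad/s
tau = -(-1.022065) / 6875.0614
    = 0.1487 ms

0.1487 ms


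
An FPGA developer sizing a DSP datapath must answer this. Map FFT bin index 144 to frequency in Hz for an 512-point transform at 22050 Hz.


Frequency of DFT bin k:
f_k = k * fs / N
    = 144 * 22050 / 512
    = 3175200 / 512
    = 6201.562 Hz

6201.562 Hz


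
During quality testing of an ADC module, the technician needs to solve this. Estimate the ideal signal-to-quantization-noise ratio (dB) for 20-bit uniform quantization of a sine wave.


Theoretical SNR for a full-scale sinusoid:
SNR = 6.02 * N + 1.76
    = 6.02 * 20 + 1.76
    = 120.4 + 1.76
    = 122.16 dB

122.16 dB


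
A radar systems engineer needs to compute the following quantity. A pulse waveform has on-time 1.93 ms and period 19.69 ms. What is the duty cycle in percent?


Duty cycle as a percentage:
DC = (t_on / T) * 100
   = (1.93 / 19.69) * 100
   = 0.098019 * 100
   = 9.8 %

9.8 %


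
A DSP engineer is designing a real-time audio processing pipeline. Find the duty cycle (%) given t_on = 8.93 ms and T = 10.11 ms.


Duty cycle as a percentage:
DC = (t_on / T) * 100
   = (8.93 / 10.11) * 100
   = 0.883284 * 100
   = 88.33 %

88.33 %


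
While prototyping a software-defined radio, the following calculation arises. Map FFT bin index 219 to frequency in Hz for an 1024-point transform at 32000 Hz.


Frequency of DFT bin k:
f_k = k * fs / N
    = 219 * 32000 / 1024
    = 7008000 / 1024
    = 6843.75 Hz

6843.75 Hz


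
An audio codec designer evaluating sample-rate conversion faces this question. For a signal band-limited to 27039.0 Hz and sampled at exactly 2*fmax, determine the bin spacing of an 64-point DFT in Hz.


Step 1 — Nyquist sampling rate:
fs = 2 * fmax = 2 * 27039.0 = 54078.0 Hz

Step 2 — DFT bin spacing:
df = fs / N = 54078.0 / 64 = 844.9688 Hz

844.9688 Hz


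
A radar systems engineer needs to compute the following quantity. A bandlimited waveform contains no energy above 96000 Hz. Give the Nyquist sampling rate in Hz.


The Nyquist rate is twice the maximum frequency component.
fs_min = 2 * fmax
      = 2 * 96000
      = 192000 Hz

192000


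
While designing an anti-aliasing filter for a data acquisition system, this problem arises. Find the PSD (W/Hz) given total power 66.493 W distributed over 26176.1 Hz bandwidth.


Power spectral density:
PSD = P / BW
    = 66.493 / 26176.1
    = 0.00254022 W/Hz

0.00254022 W/Hz


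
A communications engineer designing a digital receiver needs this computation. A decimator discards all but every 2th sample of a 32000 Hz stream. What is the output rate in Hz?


Decimation reduces the sample rate:
fs_out = fs_in / M
       = 32000 / 2
       = 16000.0 Hz

16000.0 Hz


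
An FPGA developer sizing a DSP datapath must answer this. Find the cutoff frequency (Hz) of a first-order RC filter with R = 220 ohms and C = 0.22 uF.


Cutoff frequency of a first-order RC filter:
fc = 1 / (2 * pi * R * C)
C = 0.22 uF = 2.2e-07 F
fc = 1 / (2 * pi * 220 * 2.2e-07)
   = 1 / 0.00030410616886749
   = 3288.32527 Hz

3288.32527 Hz


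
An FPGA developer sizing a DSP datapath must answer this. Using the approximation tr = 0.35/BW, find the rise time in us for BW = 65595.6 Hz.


Rise time from bandwidth relationship:
tr = 0.35 / BW
   = 0.35 / 65595.6
   = 5.335723738e-06 s
   = 5.3357 us

5.3357 us


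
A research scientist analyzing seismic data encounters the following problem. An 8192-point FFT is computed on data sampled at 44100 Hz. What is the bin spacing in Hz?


DFT frequency resolution:
df = fs / N
   = 44100 / 8192
   = 5.3833 Hz

5.3833 Hz


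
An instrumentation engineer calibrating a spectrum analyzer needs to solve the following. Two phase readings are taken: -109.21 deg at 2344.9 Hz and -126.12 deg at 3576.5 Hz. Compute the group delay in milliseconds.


Group delay from phase difference:
tau = -d(phi)/d(omega)
d(phi) = -16.91 deg = -0.295135 rad
d(omega) = 2*pi*(3576.5 - 2344.9) = 7738.371 rad/s
tau = -(-0.295135) / 7738.371
    = 0.0381 ms

0.0381 ms


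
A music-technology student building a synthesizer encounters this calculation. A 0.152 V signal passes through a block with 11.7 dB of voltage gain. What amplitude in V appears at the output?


Output voltage from dB gain:
V_out = V_in * 10^(gain_dB / 20)
      = 0.152 * 10^(11.7 / 20)
      = 0.152 * 3.845918
      = 0.5846 V

0.5846 V


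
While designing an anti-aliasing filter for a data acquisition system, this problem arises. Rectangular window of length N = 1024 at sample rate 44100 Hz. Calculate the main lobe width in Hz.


Main lobe width for a rectangular window:
Width = 2 * fs / N
      = 2 * 44100 / 1024
      = 88200 / 1024
      = 86.133 Hz

86.133 Hz


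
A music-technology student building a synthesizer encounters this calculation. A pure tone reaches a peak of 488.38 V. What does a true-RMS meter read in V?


RMS voltage for a sinusoidal waveform:
V_rms = V_peak / sqrt(2)
      = 488.38 / 1.414214
      = 345.337 V

345.337 V


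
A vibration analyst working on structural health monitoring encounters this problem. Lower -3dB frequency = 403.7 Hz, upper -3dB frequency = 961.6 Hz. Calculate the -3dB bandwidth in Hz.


Bandwidth is the difference of -3dB frequencies:
BW = f_high - f_low
   = 961.6 - 403.7
   = 557.9 Hz

557.9 Hz


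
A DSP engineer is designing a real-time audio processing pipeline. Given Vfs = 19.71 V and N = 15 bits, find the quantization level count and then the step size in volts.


Step 1 — number of quantization levels:
L = 2^N = 2^15 = 32768

Step 2 — LSB step size:
delta = Vfs / L
      = 19.71 / 32768
      = 0.0006015 V

Levels = 32768; step size = 0.0006015 V


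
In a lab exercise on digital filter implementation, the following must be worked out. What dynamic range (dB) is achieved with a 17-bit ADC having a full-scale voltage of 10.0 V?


Dynamic range from full-scale to LSB:
V_min = V_max / 2^bits = 10.0 / 2^17
DR = 20 * log10(V_max / V_min)
   = 20 * log10(2^17)
   = 20 * 17 * log10(2)
   = 102.35 dB

102.35 dB


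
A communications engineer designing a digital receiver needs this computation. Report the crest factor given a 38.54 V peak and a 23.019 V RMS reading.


Crest factor is the ratio of peak to RMS:
CF = V_peak / V_rms
   = 38.54 / 23.019
   = 1.6743

1.6743


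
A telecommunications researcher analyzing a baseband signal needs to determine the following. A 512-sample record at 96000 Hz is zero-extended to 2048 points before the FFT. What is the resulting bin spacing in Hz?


Frequency resolution after zero-padding:
N_padded = 512 * 4 = 2048
df = fs / N_padded
   = 96000 / 2048
   = 46.875 Hz

46.875 Hz


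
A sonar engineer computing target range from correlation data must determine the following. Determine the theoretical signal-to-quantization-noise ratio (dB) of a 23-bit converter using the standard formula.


Theoretical SNR for a full-scale sinusoid:
SNR = 6.02 * N + 1.76
    = 6.02 * 23 + 1.76
    = 138.46 + 1.76
    = 140.22 dB

140.22 dB


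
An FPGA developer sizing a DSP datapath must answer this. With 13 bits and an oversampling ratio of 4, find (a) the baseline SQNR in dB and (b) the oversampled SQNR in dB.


Step 1 — baseline SQNR at Nyquist:
SQNR_base = 6.02*N + 1.76
          = 6.02*13 + 1.76
          = 80.02 dB

Step 2 — oversampling processing gain:
G = 10*log10(OSR) = 10*log10(4) = 6.02 dB

Step 3 — total:
SQNR_total = 80.02 + 6.02 = 86.04 dB

Base SQNR = 80.02 dB; oversampled SQNR = 86.04 dB


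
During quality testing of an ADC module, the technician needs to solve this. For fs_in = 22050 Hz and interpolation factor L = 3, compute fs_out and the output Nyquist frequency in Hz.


Step 1 — output sample rate after interpolation by L:
fs_out = L * fs_in = 3 * 22050 = 66150 Hz

Step 2 — Nyquist frequency of the output stream:
f_Nyq = fs_out / 2 = 66150 / 2 = 33075.0 Hz

fs_out = 66150 Hz; f_Nyquist = 33075.0 Hz


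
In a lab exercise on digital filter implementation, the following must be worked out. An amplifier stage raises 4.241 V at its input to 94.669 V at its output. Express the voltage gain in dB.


Voltage gain in dB:
G = 20 * log10(Vout / Vin)
  = 20 * log10(94.669 / 4.241)
  = 20 * log10(22.32233)
  = 20 * 1.34874
  = 26.97 dB

26.97 dB


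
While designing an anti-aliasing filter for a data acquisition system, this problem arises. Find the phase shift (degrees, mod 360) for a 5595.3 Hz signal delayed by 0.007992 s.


Phase shift from frequency and time delay:
phi = 360 * f * t_delay
    = 360 * 5595.3 * 0.007992
    = 16098.35 degrees
    mod 360 = 258.35 degrees

258.35 degrees


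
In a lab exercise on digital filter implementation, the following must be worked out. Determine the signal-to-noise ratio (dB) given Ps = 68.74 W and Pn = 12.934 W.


SNR in decibels:
SNR = 10 * log10(Ps / Pn)
    = 10 * log10(68.74 / 12.934)
    = 10 * log10(5.3147)
    = 10 * 0.7255
    = 7.25 dB

7.25 dB


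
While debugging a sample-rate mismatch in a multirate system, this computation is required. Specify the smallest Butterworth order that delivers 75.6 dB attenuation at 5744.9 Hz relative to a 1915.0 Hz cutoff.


Butterworth filter order formula:
n = log10(10^(A/10) - 1) / (2 * log10(f_stop/f_pass))
10^(75.6/10) - 1 = 36307804.477
f_stop/f_pass = 5744.9 / 1915.0 = 2.9999
n = 7.9226 -> ceil = 8

8


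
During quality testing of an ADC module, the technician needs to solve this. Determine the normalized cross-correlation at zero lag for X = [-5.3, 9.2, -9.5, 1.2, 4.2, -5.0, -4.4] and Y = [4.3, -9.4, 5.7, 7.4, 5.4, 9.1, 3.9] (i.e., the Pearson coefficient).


Pearson correlation coefficient (population):
r = cov(X,Y) / (std(X) * std(Y))
Mean X = -1.3714, Mean Y = 3.7714
Cov(X,Y) = -22.616327
Std(X) = 6.014913, Std(Y) = 5.627919
r = -0.6681

-0.6681


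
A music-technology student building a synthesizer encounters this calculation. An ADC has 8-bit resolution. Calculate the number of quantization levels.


Number of quantization levels = 2^N
= 2^8
= 256

256


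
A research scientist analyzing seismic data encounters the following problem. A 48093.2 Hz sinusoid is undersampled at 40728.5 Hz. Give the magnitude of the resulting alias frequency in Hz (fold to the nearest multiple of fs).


Compute the nearest integer multiple of fs to the signal:
n = round(48093.2 / 40728.5) = 1
f_alias = |48093.2 - 1 * 40728.5|
        = |48093.2 - 40728.5|
        = 7364.7 Hz

7364.7


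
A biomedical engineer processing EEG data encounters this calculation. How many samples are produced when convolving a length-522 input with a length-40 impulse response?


Linear convolution output length:
L = N + M - 1
  = 522 + 40 - 1
  = 561 samples

561


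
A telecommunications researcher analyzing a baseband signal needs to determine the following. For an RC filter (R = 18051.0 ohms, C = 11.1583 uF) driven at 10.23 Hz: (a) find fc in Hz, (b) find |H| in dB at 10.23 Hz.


Step 1 — cutoff frequency:
fc = 1 / (2*pi*R*C)
C = 11.1583 uF = 1.11583e-05 F
fc = 1 / (2*pi*18051.0*1.11583e-05)
   = 0.790171 Hz

Step 2 — magnitude at f = 10.23 Hz:
|H(f)| = 1 / sqrt(1 + (f/fc)^2)
f/fc = 10.23 / 0.790171 = 12.946565
|H| = 1 / sqrt(1 + 167.613545) = 0.0770112
|H|_dB = 20*log10(0.0770112) = -22.27 dB

fc = 0.790171 Hz; |H(10.23 Hz)| = -22.27 dB


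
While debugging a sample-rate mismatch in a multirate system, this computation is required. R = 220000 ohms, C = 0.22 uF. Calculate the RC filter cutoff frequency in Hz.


Cutoff frequency of a first-order RC filter:
fc = 1 / (2 * pi * R * C)
C = 0.22 uF = 2.2e-07 F
fc = 1 / (2 * pi * 220000 * 2.2e-07)
   = 1 / 0.30410616886749
   = 3.288325 Hz

3.288325 Hz


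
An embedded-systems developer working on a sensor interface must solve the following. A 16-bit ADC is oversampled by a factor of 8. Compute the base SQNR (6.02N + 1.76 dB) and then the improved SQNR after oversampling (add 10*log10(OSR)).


Step 1 — baseline SQNR at Nyquist:
SQNR_base = 6.02*N + 1.76
          = 6.02*16 + 1.76
          = 98.08 dB

Step 2 — oversampling processing gain:
G = 10*log10(OSR) = 10*log10(8) = 9.03 dB

Step 3 — total:
SQNR_total = 98.08 + 9.03 = 107.11 dB

Base SQNR = 98.08 dB; oversampled SQNR = 107.11 dB


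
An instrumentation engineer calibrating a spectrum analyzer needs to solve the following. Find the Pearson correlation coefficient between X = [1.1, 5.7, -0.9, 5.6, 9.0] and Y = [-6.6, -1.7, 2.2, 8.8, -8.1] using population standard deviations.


Pearson correlation coefficient (population):
r = cov(X,Y) / (std(X) * std(Y))
Mean X = 4.1, Mean Y = -1.08
Cov(X,Y) = -4.082
Std(X) = 3.544573, Std(Y) = 6.140163
r = -0.1876

-0.1876


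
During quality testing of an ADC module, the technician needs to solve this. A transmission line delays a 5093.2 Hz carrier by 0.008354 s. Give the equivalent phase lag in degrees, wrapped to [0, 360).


Phase shift from frequency and time delay:
phi = 360 * f * t_delay
    = 360 * 5093.2 * 0.008354
    = 15317.49 degrees
    mod 360 = 197.49 degrees

197.49 degrees


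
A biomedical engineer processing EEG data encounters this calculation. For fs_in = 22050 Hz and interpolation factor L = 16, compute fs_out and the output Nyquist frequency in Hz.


Step 1 — output sample rate after interpolation by L:
fs_out = L * fs_in = 16 * 22050 = 352800 Hz

Step 2 — Nyquist frequency of the output stream:
f_Nyq = fs_out / 2 = 352800 / 2 = 176400.0 Hz

fs_out = 352800 Hz; f_Nyquist = 176400.0 Hz


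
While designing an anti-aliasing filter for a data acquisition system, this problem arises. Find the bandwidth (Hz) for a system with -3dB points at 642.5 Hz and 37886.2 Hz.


Bandwidth is the difference of -3dB frequencies:
BW = f_high - f_low
   = 37886.2 - 642.5
   = 37243.7 Hz

37243.7 Hz


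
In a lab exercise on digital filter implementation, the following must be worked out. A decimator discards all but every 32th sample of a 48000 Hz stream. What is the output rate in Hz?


Decimation reduces the sample rate:
fs_out = fs_in / M
       = 48000 / 32
       = 1500.0 Hz

1500.0 Hz


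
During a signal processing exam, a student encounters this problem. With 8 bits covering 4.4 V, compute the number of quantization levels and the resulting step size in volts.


Step 1 — number of quantization levels:
L = 2^N = 2^8 = 256

Step 2 — LSB step size:
delta = Vfs / L
      = 4.4 / 256
      = 0.0171875 V

Levels = 256; step size = 0.0171875 V


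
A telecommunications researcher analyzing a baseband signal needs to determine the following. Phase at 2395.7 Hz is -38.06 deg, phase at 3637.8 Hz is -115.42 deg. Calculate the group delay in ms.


Group delay from phase difference:
tau = -d(phi)/d(omega)
d(phi) = -77.36 deg = -1.350187 rad
d(omega) = 2*pi*(3637.8 - 2395.7) = 7804.3445 rad/s
tau = -(-1.350187) / 7804.3445
    = 0.173 ms

0.173 ms


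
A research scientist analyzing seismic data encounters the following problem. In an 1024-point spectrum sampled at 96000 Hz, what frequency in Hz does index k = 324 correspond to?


Frequency of DFT bin k:
f_k = k * fs / N
    = 324 * 96000 / 1024
    = 31104000 / 1024
    = 30375.0 Hz

30375.0 Hz


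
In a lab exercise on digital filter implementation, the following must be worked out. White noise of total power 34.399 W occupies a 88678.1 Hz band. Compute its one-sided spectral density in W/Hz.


Power spectral density:
PSD = P / BW
    = 34.399 / 88678.1
    = 0.00038791 W/Hz

0.00038791 W/Hz


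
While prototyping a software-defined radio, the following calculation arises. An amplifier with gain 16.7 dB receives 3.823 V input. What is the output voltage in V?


Output voltage from dB gain:
V_out = V_in * 10^(gain_dB / 20)
      = 3.823 * 10^(16.7 / 20)
      = 3.823 * 6.839116
      = 26.1459 V

26.1459 V


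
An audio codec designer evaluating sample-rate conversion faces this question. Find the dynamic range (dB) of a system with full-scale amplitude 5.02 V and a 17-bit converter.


Dynamic range from full-scale to LSB:
V_min = V_max / 2^bits = 5.02 / 2^17
DR = 20 * log10(V_max / V_min)
   = 20 * log10(2^17)
   = 20 * 17 * log10(2)
   = 102.35 dB

102.35 dB


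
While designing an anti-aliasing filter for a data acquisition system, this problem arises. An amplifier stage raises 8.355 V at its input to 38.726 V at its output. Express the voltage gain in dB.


Voltage gain in dB:
G = 20 * log10(Vout / Vin)
  = 20 * log10(38.726 / 8.355)
  = 20 * log10(4.635069)
  = 20 * 0.666056
  = 13.32 dB

13.32 dB


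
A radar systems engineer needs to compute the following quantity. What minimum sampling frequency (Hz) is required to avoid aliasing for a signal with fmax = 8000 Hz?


The Nyquist rate is twice the maximum frequency component.
fs_min = 2 * fmax
      = 2 * 8000
      = 16000 Hz

16000


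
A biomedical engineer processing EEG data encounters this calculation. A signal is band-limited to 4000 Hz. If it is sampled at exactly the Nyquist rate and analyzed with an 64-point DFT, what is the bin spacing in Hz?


Step 1 — Nyquist sampling rate:
fs = 2 * fmax = 2 * 4000 = 8000 Hz

Step 2 — DFT bin spacing:
df = fs / N = 8000 / 64 = 125.0 Hz

125.0 Hz


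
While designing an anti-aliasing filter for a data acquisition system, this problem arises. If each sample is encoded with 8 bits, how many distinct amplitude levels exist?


Number of quantization levels = 2^N
= 2^8
= 256

256


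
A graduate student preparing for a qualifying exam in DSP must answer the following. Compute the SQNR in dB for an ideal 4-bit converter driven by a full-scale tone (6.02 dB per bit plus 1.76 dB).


Theoretical SNR for a full-scale sinusoid:
SNR = 6.02 * N + 1.76
    = 6.02 * 4 + 1.76
    = 24.08 + 1.76
    = 25.84 dB

25.84 dB


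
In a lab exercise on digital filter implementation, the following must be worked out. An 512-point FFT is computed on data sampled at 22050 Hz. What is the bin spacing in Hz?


DFT frequency resolution:
df = fs / N
   = 22050 / 512
   = 43.0664 Hz

43.0664 Hz


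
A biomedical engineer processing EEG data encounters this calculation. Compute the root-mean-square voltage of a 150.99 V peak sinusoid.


RMS voltage for a sinusoidal waveform:
V_rms = V_peak / sqrt(2)
      = 150.99 / 1.414214
      = 106.766 V

106.766 V


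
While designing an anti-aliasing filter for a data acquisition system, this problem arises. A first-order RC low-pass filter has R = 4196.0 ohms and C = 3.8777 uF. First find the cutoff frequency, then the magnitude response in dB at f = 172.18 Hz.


Step 1 — cutoff frequency:
fc = 1 / (2*pi*R*C)
C = 3.8777 uF = 3.8777e-06 F
fc = 1 / (2*pi*4196.0*3.8777e-06)
   = 9.78161 Hz

Step 2 — magnitude at f = 172.18 Hz:
|H(f)| = 1 / sqrt(1 + (f/fc)^2)
f/fc = 172.18 / 9.78161 = 17.602419
|H| = 1 / sqrt(1 + 309.845155) = 0.0567189
|H|_dB = 20*log10(0.0567189) = -24.93 dB

fc = 9.78161 Hz; |H(172.18 Hz)| = -24.93 dB


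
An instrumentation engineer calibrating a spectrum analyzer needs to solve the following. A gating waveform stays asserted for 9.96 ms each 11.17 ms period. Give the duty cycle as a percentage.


Duty cycle as a percentage:
DC = (t_on / T) * 100
   = (9.96 / 11.17) * 100
   = 0.891674 * 100
   = 89.17 %

89.17 %


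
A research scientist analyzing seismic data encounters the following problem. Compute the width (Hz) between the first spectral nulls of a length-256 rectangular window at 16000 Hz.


Main lobe width for a rectangular window:
Width = 2 * fs / N
      = 2 * 16000 / 256
      = 32000 / 256
      = 125.0 Hz

125.0 Hz


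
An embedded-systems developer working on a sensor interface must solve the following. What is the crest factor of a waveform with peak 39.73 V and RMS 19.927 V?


Crest factor is the ratio of peak to RMS:
CF = V_peak / V_rms
   = 39.73 / 19.927
   = 1.9938

1.9938


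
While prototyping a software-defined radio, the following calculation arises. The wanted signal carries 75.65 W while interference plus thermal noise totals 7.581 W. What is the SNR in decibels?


SNR in decibels:
SNR = 10 * log10(Ps / Pn)
    = 10 * log10(75.65 / 7.581)
    = 10 * log10(9.9789)
    = 10 * 0.9991
    = 9.99 dB

9.99 dB


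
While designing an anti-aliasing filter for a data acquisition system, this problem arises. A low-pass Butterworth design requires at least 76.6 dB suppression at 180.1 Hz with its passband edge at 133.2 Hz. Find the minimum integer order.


Butterworth filter order formula:
n = log10(10^(A/10) - 1) / (2 * log10(f_stop/f_pass))
10^(76.6/10) - 1 = 45708817.9615
f_stop/f_pass = 180.1 / 133.2 = 1.3521
n = 29.2345 -> ceil = 30

30


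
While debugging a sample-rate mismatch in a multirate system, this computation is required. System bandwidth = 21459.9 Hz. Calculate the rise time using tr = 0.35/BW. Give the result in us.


Rise time from bandwidth relationship:
tr = 0.35 / BW
   = 0.35 / 21459.9
   = 1.630948886e-05 s
   = 16.3095 us

16.3095 us


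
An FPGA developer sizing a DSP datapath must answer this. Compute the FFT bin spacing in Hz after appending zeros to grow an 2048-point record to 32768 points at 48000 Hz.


Frequency resolution after zero-padding:
N_padded = 2048 * 16 = 32768
df = fs / N_padded
   = 48000 / 32768
   = 1.4648 Hz

1.4648 Hz


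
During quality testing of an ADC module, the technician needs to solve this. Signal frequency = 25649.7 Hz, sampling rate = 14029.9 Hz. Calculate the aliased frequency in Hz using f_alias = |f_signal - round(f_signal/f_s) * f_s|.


Compute the nearest integer multiple of fs to the signal:
n = round(25649.7 / 14029.9) = 2
f_alias = |25649.7 - 2 * 14029.9|
        = |25649.7 - 28059.8|
        = 2410.1 Hz

2410.1


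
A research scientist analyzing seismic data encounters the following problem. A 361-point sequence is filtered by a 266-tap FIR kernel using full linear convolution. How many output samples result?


Linear convolution output length:
L = N + M - 1
  = 361 + 266 - 1
  = 626 samples

626


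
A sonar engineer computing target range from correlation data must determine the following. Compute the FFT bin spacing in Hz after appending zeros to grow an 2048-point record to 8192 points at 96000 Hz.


Frequency resolution after zero-padding:
N_padded = 2048 * 4 = 8192
df = fs / N_padded
   = 96000 / 8192
   = 11.7188 Hz

11.7188 Hz


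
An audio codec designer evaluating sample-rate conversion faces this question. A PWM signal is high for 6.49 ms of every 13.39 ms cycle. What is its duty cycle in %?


Duty cycle as a percentage:
DC = (t_on / T) * 100
   = (6.49 / 13.39) * 100
   = 0.48469 * 100
   = 48.47 %

48.47 %


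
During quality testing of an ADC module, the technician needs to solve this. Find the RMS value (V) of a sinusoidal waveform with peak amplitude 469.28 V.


RMS voltage for a sinusoidal waveform:
V_rms = V_peak / sqrt(2)
      = 469.28 / 1.414214
      = 331.831 V

331.831 V


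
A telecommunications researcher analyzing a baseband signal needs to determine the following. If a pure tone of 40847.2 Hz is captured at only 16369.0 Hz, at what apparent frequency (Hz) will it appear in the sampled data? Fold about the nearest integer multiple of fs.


Compute the nearest integer multiple of fs to the signal:
n = round(40847.2 / 16369.0) = 2
f_alias = |40847.2 - 2 * 16369.0|
        = |40847.2 - 32738.0|
        = 8109.2 Hz

8109.2


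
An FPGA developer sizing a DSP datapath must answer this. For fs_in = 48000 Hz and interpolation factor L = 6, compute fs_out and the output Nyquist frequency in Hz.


Step 1 — output sample rate after interpolation by L:
fs_out = L * fs_in = 6 * 48000 = 288000 Hz

Step 2 — Nyquist frequency of the output stream:
f_Nyq = fs_out / 2 = 288000 / 2 = 144000.0 Hz

fs_out = 288000 Hz; f_Nyquist = 144000.0 Hz


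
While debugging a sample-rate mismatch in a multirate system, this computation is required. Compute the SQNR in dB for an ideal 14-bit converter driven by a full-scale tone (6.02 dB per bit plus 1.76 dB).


Theoretical SNR for a full-scale sinusoid:
SNR = 6.02 * N + 1.76
    = 6.02 * 14 + 1.76
    = 84.28 + 1.76
    = 86.04 dB

86.04 dB


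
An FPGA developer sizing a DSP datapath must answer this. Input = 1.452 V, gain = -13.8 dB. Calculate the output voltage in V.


Output voltage from dB gain:
V_out = V_in * 10^(gain_dB / 20)
      = 1.452 * 10^(-13.8 / 20)
      = 1.452 * 0.204174
      = 0.2965 V

0.2965 V


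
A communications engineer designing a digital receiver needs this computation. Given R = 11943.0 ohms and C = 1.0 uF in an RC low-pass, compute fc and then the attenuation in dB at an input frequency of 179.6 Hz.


Step 1 — cutoff frequency:
fc = 1 / (2*pi*R*C)
C = 1.0 uF = 1e-06 F
fc = 1 / (2*pi*11943.0*1e-06)
   = 13.3262 Hz

Step 2 — magnitude at f = 179.6 Hz:
|H(f)| = 1 / sqrt(1 + (f/fc)^2)
f/fc = 179.6 / 13.3262 = 13.47721
|H| = 1 / sqrt(1 + 181.635189) = 0.0739959
|H|_dB = 20*log10(0.0739959) = -22.62 dB

fc = 13.3262 Hz; |H(179.6 Hz)| = -22.62 dB


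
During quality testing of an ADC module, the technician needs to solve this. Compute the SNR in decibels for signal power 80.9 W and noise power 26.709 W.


SNR in decibels:
SNR = 10 * log10(Ps / Pn)
    = 10 * log10(80.9 / 26.709)
    = 10 * log10(3.0289)
    = 10 * 0.4813
    = 4.81 dB

4.81 dB


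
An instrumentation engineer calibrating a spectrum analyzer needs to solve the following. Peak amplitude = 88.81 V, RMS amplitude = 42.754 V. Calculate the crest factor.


Crest factor is the ratio of peak to RMS:
CF = V_peak / V_rms
   = 88.81 / 42.754
   = 2.0772

2.0772


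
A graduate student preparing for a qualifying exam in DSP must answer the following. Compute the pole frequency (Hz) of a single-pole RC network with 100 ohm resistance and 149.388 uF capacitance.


Cutoff frequency of a first-order RC filter:
fc = 1 / (2 * pi * R * C)
C = 149.388 uF = 0.000149388 F
fc = 1 / (2 * pi * 100 * 0.000149388)
   = 1 / 0.093863248666894
   = 10.653797 Hz

10.653797 Hz


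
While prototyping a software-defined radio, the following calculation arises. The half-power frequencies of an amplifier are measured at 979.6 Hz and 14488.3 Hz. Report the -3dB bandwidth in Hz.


Bandwidth is the difference of -3dB frequencies:
BW = f_high - f_low
   = 14488.3 - 979.6
   = 13508.7 Hz

13508.7 Hz


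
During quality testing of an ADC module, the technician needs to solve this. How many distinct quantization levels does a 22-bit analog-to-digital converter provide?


Number of quantization levels = 2^N
= 2^22
= 4194304

4194304


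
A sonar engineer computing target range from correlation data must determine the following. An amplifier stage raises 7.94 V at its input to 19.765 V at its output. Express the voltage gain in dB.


Voltage gain in dB:
G = 20 * log10(Vout / Vin)
  = 20 * log10(19.765 / 7.94)
  = 20 * log10(2.489295)
  = 20 * 0.396076
  = 7.92 dB

7.92 dB


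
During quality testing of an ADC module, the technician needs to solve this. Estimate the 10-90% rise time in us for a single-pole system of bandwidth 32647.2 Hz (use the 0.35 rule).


Rise time from bandwidth relationship:
tr = 0.35 / BW
   = 0.35 / 32647.2
   = 1.072067436e-05 s
   = 10.7207 us

10.7207 us


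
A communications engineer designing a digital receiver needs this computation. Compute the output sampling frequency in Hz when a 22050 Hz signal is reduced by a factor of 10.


Decimation reduces the sample rate:
fs_out = fs_in / M
       = 22050 / 10
       = 2205.0 Hz

2205.0 Hz


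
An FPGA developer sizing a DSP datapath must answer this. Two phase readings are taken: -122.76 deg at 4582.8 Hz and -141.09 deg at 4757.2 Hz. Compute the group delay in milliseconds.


Group delay from phase difference:
tau = -d(phi)/d(omega)
d(phi) = -18.33 deg = -0.319919 rad
d(omega) = 2*pi*(4757.2 - 4582.8) = 1095.7875 rad/s
tau = -(-0.319919) / 1095.7875
    = 0.292 ms

0.292 ms


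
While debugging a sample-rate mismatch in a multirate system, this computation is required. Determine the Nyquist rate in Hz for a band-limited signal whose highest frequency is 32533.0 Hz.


The Nyquist rate is twice the maximum frequency component.
fs_min = 2 * fmax
      = 2 * 32533.0
      = 65066.0 Hz

65066.0


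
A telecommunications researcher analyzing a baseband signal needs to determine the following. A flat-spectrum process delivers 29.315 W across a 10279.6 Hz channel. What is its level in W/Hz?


Power spectral density:
PSD = P / BW
    = 29.315 / 10279.6
    = 0.00285176 W/Hz

0.00285176 W/Hz


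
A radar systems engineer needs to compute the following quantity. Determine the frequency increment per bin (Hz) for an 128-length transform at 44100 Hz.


DFT frequency resolution:
df = fs / N
   = 44100 / 128
   = 344.5312 Hz

344.5312 Hz


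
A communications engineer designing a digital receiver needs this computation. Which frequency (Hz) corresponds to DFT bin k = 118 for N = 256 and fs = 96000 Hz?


Frequency of DFT bin k:
f_k = k * fs / N
    = 118 * 96000 / 256
    = 11328000 / 256
    = 44250.0 Hz

44250.0 Hz


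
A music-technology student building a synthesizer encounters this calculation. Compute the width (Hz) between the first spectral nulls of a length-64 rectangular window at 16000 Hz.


Main lobe width for a rectangular window:
Width = 2 * fs / N
      = 2 * 16000 / 64
      = 32000 / 64
      = 500.0 Hz

500.0 Hz


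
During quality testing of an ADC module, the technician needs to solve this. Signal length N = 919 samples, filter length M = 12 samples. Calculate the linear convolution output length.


Linear convolution output length:
L = N + M - 1
  = 919 + 12 - 1
  = 930 samples

930


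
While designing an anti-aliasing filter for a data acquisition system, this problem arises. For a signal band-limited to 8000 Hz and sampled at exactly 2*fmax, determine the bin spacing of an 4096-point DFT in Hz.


Step 1 — Nyquist sampling rate:
fs = 2 * fmax = 2 * 8000 = 16000 Hz

Step 2 — DFT bin spacing:
df = fs / N = 16000 / 4096 = 3.9062 Hz

3.9062 Hz


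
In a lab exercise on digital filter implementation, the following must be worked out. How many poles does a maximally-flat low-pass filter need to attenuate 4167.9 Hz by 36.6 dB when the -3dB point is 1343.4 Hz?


Butterworth filter order formula:
n = log10(10^(A/10) - 1) / (2 * log10(f_stop/f_pass))
10^(36.6/10) - 1 = 4569.8819
f_stop/f_pass = 4167.9 / 1343.4 = 3.1025
n = 3.7216 -> ceil = 4

4
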